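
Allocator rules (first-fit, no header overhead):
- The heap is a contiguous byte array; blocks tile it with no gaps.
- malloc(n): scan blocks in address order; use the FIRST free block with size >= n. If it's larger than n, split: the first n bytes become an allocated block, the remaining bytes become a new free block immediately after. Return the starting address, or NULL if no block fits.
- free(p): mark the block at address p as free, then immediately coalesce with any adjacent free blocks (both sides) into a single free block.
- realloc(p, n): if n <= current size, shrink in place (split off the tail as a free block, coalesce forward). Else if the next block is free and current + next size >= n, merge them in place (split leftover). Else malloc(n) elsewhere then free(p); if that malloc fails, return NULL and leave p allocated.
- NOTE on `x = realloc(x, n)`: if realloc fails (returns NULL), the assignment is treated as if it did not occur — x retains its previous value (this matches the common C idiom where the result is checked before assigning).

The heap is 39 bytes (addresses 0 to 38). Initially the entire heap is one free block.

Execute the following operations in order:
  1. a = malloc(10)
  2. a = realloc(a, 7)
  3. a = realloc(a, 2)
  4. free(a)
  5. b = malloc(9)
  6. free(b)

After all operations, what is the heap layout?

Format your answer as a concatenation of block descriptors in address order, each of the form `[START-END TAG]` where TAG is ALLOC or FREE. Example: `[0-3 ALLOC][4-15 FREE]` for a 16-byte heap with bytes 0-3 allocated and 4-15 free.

Answer: [0-38 FREE]

Derivation:
Op 1: a = malloc(10) -> a = 0; heap: [0-9 ALLOC][10-38 FREE]
Op 2: a = realloc(a, 7) -> a = 0; heap: [0-6 ALLOC][7-38 FREE]
Op 3: a = realloc(a, 2) -> a = 0; heap: [0-1 ALLOC][2-38 FREE]
Op 4: free(a) -> (freed a); heap: [0-38 FREE]
Op 5: b = malloc(9) -> b = 0; heap: [0-8 ALLOC][9-38 FREE]
Op 6: free(b) -> (freed b); heap: [0-38 FREE]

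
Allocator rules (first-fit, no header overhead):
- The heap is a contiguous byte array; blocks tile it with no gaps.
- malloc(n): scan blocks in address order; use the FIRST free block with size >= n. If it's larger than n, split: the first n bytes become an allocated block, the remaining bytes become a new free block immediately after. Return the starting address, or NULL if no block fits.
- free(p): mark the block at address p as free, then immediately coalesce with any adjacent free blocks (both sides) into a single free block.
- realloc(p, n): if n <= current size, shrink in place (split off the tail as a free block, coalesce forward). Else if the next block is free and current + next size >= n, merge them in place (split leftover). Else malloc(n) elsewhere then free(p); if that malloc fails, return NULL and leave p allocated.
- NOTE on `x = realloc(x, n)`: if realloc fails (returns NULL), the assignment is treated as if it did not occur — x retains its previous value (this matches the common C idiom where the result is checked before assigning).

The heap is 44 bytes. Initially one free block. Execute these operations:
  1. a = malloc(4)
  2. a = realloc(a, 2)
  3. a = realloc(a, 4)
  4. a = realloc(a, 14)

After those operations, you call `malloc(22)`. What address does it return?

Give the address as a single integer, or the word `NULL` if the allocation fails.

Answer: 14

Derivation:
Op 1: a = malloc(4) -> a = 0; heap: [0-3 ALLOC][4-43 FREE]
Op 2: a = realloc(a, 2) -> a = 0; heap: [0-1 ALLOC][2-43 FREE]
Op 3: a = realloc(a, 4) -> a = 0; heap: [0-3 ALLOC][4-43 FREE]
Op 4: a = realloc(a, 14) -> a = 0; heap: [0-13 ALLOC][14-43 FREE]
malloc(22): first-fit scan over [0-13 ALLOC][14-43 FREE] -> 14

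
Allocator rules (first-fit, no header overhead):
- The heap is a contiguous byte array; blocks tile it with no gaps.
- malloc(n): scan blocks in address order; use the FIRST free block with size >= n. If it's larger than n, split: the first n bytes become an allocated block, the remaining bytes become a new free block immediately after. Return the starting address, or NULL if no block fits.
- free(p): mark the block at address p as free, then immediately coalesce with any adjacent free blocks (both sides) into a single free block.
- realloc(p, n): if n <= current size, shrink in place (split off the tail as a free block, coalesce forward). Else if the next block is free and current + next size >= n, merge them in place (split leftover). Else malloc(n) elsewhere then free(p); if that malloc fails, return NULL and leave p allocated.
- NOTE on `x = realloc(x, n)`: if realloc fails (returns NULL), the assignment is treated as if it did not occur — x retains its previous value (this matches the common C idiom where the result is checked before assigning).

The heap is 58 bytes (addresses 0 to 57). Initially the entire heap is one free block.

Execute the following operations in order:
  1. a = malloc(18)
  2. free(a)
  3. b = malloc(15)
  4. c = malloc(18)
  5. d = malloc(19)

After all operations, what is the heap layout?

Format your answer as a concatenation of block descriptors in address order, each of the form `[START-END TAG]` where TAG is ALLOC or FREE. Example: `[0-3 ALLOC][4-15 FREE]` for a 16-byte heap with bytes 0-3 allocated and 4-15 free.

Answer: [0-14 ALLOC][15-32 ALLOC][33-51 ALLOC][52-57 FREE]

Derivation:
Op 1: a = malloc(18) -> a = 0; heap: [0-17 ALLOC][18-57 FREE]
Op 2: free(a) -> (freed a); heap: [0-57 FREE]
Op 3: b = malloc(15) -> b = 0; heap: [0-14 ALLOC][15-57 FREE]
Op 4: c = malloc(18) -> c = 15; heap: [0-14 ALLOC][15-32 ALLOC][33-57 FREE]
Op 5: d = malloc(19) -> d = 33; heap: [0-14 ALLOC][15-32 ALLOC][33-51 ALLOC][52-57 FREE]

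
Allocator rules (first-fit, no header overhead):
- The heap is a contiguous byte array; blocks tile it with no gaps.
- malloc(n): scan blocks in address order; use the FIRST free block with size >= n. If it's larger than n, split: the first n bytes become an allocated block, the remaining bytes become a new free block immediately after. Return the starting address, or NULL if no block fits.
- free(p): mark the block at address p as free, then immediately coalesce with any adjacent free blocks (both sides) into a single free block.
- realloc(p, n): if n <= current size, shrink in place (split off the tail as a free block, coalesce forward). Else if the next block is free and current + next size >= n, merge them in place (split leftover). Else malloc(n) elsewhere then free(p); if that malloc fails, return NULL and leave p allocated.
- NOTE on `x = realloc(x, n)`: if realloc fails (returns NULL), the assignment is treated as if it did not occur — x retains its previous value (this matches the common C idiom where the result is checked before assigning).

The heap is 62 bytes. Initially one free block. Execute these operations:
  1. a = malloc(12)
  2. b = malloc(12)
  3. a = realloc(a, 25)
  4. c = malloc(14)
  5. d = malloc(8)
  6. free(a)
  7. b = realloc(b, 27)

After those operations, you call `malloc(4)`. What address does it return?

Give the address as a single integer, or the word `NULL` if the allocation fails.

Answer: 8

Derivation:
Op 1: a = malloc(12) -> a = 0; heap: [0-11 ALLOC][12-61 FREE]
Op 2: b = malloc(12) -> b = 12; heap: [0-11 ALLOC][12-23 ALLOC][24-61 FREE]
Op 3: a = realloc(a, 25) -> a = 24; heap: [0-11 FREE][12-23 ALLOC][24-48 ALLOC][49-61 FREE]
Op 4: c = malloc(14) -> c = NULL; heap: [0-11 FREE][12-23 ALLOC][24-48 ALLOC][49-61 FREE]
Op 5: d = malloc(8) -> d = 0; heap: [0-7 ALLOC][8-11 FREE][12-23 ALLOC][24-48 ALLOC][49-61 FREE]
Op 6: free(a) -> (freed a); heap: [0-7 ALLOC][8-11 FREE][12-23 ALLOC][24-61 FREE]
Op 7: b = realloc(b, 27) -> b = 12; heap: [0-7 ALLOC][8-11 FREE][12-38 ALLOC][39-61 FREE]
malloc(4): first-fit scan over [0-7 ALLOC][8-11 FREE][12-38 ALLOC][39-61 FREE] -> 8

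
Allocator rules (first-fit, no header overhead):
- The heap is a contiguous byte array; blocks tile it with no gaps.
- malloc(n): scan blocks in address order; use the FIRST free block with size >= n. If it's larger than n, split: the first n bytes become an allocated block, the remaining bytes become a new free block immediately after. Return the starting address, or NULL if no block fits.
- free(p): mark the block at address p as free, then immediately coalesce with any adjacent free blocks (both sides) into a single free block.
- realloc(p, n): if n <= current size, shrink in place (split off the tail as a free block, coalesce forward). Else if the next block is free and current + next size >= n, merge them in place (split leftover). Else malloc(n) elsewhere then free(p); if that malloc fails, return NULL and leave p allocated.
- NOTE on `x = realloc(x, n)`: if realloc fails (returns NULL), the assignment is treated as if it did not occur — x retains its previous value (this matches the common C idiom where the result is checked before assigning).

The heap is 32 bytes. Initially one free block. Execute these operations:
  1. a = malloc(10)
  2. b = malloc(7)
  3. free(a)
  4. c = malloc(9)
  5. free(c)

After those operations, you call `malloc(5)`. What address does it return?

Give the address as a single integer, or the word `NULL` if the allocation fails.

Op 1: a = malloc(10) -> a = 0; heap: [0-9 ALLOC][10-31 FREE]
Op 2: b = malloc(7) -> b = 10; heap: [0-9 ALLOC][10-16 ALLOC][17-31 FREE]
Op 3: free(a) -> (freed a); heap: [0-9 FREE][10-16 ALLOC][17-31 FREE]
Op 4: c = malloc(9) -> c = 0; heap: [0-8 ALLOC][9-9 FREE][10-16 ALLOC][17-31 FREE]
Op 5: free(c) -> (freed c); heap: [0-9 FREE][10-16 ALLOC][17-31 FREE]
malloc(5): first-fit scan over [0-9 FREE][10-16 ALLOC][17-31 FREE] -> 0

Answer: 0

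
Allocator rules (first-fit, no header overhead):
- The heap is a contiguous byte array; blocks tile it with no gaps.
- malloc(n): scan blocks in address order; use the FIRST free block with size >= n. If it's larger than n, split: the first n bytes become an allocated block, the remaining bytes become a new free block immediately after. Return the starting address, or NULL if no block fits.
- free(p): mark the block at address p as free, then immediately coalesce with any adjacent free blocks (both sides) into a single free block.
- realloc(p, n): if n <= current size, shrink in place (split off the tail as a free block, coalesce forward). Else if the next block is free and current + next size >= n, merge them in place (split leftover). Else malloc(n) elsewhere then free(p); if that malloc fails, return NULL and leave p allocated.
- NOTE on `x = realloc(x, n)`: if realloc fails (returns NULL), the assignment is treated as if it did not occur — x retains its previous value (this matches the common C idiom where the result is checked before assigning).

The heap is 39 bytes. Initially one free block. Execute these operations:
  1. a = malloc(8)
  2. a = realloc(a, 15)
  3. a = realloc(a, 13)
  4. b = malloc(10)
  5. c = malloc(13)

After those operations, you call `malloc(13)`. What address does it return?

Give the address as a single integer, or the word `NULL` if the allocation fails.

Answer: NULL

Derivation:
Op 1: a = malloc(8) -> a = 0; heap: [0-7 ALLOC][8-38 FREE]
Op 2: a = realloc(a, 15) -> a = 0; heap: [0-14 ALLOC][15-38 FREE]
Op 3: a = realloc(a, 13) -> a = 0; heap: [0-12 ALLOC][13-38 FREE]
Op 4: b = malloc(10) -> b = 13; heap: [0-12 ALLOC][13-22 ALLOC][23-38 FREE]
Op 5: c = malloc(13) -> c = 23; heap: [0-12 ALLOC][13-22 ALLOC][23-35 ALLOC][36-38 FREE]
malloc(13): first-fit scan over [0-12 ALLOC][13-22 ALLOC][23-35 ALLOC][36-38 FREE] -> NULL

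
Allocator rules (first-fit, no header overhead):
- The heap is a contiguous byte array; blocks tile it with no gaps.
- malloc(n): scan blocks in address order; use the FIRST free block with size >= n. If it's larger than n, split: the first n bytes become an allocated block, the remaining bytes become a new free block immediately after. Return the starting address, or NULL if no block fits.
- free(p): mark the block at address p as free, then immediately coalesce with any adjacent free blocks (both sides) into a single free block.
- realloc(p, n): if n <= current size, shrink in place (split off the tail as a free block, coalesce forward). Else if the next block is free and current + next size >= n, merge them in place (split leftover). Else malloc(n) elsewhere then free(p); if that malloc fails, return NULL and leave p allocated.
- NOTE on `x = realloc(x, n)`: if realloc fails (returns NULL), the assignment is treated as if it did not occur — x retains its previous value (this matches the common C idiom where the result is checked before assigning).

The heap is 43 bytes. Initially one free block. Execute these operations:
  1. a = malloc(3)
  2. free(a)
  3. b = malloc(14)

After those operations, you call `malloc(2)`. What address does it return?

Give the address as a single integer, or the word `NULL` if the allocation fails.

Answer: 14

Derivation:
Op 1: a = malloc(3) -> a = 0; heap: [0-2 ALLOC][3-42 FREE]
Op 2: free(a) -> (freed a); heap: [0-42 FREE]
Op 3: b = malloc(14) -> b = 0; heap: [0-13 ALLOC][14-42 FREE]
malloc(2): first-fit scan over [0-13 ALLOC][14-42 FREE] -> 14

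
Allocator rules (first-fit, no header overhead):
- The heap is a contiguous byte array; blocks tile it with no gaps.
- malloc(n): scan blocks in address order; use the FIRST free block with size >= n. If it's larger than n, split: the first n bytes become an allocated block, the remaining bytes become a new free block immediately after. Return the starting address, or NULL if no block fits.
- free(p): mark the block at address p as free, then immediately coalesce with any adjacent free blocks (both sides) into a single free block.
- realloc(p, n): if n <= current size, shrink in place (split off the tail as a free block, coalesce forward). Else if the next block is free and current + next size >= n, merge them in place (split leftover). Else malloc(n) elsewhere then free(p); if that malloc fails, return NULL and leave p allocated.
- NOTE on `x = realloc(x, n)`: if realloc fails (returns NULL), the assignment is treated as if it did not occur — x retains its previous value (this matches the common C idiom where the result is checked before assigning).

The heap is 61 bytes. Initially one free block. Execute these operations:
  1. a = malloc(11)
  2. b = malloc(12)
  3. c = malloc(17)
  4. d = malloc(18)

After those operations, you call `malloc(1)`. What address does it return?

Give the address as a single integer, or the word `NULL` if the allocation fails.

Answer: 58

Derivation:
Op 1: a = malloc(11) -> a = 0; heap: [0-10 ALLOC][11-60 FREE]
Op 2: b = malloc(12) -> b = 11; heap: [0-10 ALLOC][11-22 ALLOC][23-60 FREE]
Op 3: c = malloc(17) -> c = 23; heap: [0-10 ALLOC][11-22 ALLOC][23-39 ALLOC][40-60 FREE]
Op 4: d = malloc(18) -> d = 40; heap: [0-10 ALLOC][11-22 ALLOC][23-39 ALLOC][40-57 ALLOC][58-60 FREE]
malloc(1): first-fit scan over [0-10 ALLOC][11-22 ALLOC][23-39 ALLOC][40-57 ALLOC][58-60 FREE] -> 58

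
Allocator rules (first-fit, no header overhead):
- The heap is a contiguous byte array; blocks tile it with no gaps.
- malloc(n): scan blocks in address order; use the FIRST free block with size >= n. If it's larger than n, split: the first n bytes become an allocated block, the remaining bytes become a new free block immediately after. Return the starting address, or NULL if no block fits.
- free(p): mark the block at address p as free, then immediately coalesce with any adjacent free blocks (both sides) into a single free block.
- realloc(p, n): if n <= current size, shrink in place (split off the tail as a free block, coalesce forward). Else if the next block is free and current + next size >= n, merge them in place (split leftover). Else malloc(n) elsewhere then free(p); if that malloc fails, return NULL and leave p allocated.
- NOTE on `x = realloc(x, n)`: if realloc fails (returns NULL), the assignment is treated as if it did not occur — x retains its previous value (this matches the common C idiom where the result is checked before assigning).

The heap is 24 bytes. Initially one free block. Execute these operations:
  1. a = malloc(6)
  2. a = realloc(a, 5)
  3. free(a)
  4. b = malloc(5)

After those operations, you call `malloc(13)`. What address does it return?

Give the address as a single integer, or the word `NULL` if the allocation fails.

Answer: 5

Derivation:
Op 1: a = malloc(6) -> a = 0; heap: [0-5 ALLOC][6-23 FREE]
Op 2: a = realloc(a, 5) -> a = 0; heap: [0-4 ALLOC][5-23 FREE]
Op 3: free(a) -> (freed a); heap: [0-23 FREE]
Op 4: b = malloc(5) -> b = 0; heap: [0-4 ALLOC][5-23 FREE]
malloc(13): first-fit scan over [0-4 ALLOC][5-23 FREE] -> 5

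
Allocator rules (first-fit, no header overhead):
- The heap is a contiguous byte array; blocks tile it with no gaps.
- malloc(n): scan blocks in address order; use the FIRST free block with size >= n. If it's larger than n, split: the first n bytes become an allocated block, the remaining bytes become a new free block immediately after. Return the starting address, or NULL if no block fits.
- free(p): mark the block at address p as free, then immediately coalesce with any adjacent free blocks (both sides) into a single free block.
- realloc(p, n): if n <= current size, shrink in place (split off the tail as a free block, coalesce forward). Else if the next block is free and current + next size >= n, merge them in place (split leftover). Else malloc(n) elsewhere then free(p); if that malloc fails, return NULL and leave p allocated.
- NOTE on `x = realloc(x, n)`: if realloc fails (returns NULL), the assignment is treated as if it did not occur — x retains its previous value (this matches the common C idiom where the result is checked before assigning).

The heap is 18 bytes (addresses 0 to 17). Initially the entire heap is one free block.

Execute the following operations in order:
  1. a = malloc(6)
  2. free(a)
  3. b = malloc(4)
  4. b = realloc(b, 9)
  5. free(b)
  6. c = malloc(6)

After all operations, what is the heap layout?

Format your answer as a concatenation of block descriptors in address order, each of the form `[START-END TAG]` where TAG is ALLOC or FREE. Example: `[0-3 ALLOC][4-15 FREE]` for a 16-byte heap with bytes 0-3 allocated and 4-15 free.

Answer: [0-5 ALLOC][6-17 FREE]

Derivation:
Op 1: a = malloc(6) -> a = 0; heap: [0-5 ALLOC][6-17 FREE]
Op 2: free(a) -> (freed a); heap: [0-17 FREE]
Op 3: b = malloc(4) -> b = 0; heap: [0-3 ALLOC][4-17 FREE]
Op 4: b = realloc(b, 9) -> b = 0; heap: [0-8 ALLOC][9-17 FREE]
Op 5: free(b) -> (freed b); heap: [0-17 FREE]
Op 6: c = malloc(6) -> c = 0; heap: [0-5 ALLOC][6-17 FREE]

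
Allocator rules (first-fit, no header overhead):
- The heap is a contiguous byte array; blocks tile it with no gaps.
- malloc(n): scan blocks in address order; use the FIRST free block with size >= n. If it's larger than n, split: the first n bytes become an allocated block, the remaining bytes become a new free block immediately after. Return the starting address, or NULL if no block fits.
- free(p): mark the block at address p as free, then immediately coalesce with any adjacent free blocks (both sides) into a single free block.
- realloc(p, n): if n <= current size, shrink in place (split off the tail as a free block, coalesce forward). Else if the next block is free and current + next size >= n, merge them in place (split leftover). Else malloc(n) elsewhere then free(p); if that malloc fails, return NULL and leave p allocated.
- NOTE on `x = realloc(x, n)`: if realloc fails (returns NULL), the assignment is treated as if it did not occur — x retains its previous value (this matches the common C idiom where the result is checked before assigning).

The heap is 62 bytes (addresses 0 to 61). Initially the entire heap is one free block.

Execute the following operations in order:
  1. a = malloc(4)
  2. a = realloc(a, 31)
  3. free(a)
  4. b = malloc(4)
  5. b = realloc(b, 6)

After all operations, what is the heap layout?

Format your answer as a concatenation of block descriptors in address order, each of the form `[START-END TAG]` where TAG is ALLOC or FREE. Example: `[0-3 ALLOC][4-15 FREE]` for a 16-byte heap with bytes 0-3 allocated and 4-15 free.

Op 1: a = malloc(4) -> a = 0; heap: [0-3 ALLOC][4-61 FREE]
Op 2: a = realloc(a, 31) -> a = 0; heap: [0-30 ALLOC][31-61 FREE]
Op 3: free(a) -> (freed a); heap: [0-61 FREE]
Op 4: b = malloc(4) -> b = 0; heap: [0-3 ALLOC][4-61 FREE]
Op 5: b = realloc(b, 6) -> b = 0; heap: [0-5 ALLOC][6-61 FREE]

Answer: [0-5 ALLOC][6-61 FREE]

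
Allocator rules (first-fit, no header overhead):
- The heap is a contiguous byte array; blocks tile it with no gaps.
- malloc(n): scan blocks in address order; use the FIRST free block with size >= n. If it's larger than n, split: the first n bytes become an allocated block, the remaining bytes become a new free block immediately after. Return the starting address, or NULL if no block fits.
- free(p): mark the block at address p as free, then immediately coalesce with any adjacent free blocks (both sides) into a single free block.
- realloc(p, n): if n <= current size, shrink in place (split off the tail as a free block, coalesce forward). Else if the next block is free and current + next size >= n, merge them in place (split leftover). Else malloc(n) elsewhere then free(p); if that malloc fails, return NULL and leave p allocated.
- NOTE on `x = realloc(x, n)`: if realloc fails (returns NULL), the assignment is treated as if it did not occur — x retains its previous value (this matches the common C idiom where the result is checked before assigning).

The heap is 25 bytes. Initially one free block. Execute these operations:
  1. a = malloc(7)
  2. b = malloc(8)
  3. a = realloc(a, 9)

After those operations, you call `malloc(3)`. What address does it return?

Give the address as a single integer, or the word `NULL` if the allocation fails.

Answer: 0

Derivation:
Op 1: a = malloc(7) -> a = 0; heap: [0-6 ALLOC][7-24 FREE]
Op 2: b = malloc(8) -> b = 7; heap: [0-6 ALLOC][7-14 ALLOC][15-24 FREE]
Op 3: a = realloc(a, 9) -> a = 15; heap: [0-6 FREE][7-14 ALLOC][15-23 ALLOC][24-24 FREE]
malloc(3): first-fit scan over [0-6 FREE][7-14 ALLOC][15-23 ALLOC][24-24 FREE] -> 0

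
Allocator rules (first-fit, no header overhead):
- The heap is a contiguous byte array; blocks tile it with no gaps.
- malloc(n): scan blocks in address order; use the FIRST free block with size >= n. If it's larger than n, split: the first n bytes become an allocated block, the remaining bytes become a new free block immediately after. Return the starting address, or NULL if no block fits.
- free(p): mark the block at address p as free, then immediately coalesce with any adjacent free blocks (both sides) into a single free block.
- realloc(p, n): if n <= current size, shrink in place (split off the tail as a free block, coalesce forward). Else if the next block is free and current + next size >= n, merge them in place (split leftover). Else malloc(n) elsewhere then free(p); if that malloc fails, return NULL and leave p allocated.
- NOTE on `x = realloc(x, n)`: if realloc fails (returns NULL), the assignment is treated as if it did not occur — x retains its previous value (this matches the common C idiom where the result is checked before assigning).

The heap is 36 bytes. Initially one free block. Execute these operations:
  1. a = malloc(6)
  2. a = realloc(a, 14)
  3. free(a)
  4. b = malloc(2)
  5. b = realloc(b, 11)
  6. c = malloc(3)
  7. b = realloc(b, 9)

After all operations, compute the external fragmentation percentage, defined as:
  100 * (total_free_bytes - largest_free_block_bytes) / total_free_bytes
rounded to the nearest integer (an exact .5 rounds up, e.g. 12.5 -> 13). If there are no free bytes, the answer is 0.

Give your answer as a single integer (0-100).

Op 1: a = malloc(6) -> a = 0; heap: [0-5 ALLOC][6-35 FREE]
Op 2: a = realloc(a, 14) -> a = 0; heap: [0-13 ALLOC][14-35 FREE]
Op 3: free(a) -> (freed a); heap: [0-35 FREE]
Op 4: b = malloc(2) -> b = 0; heap: [0-1 ALLOC][2-35 FREE]
Op 5: b = realloc(b, 11) -> b = 0; heap: [0-10 ALLOC][11-35 FREE]
Op 6: c = malloc(3) -> c = 11; heap: [0-10 ALLOC][11-13 ALLOC][14-35 FREE]
Op 7: b = realloc(b, 9) -> b = 0; heap: [0-8 ALLOC][9-10 FREE][11-13 ALLOC][14-35 FREE]
Free blocks: [2 22] total_free=24 largest=22 -> 100*(24-22)/24 = 200/24 ≈ 8.333 -> rounds to 8

Answer: 8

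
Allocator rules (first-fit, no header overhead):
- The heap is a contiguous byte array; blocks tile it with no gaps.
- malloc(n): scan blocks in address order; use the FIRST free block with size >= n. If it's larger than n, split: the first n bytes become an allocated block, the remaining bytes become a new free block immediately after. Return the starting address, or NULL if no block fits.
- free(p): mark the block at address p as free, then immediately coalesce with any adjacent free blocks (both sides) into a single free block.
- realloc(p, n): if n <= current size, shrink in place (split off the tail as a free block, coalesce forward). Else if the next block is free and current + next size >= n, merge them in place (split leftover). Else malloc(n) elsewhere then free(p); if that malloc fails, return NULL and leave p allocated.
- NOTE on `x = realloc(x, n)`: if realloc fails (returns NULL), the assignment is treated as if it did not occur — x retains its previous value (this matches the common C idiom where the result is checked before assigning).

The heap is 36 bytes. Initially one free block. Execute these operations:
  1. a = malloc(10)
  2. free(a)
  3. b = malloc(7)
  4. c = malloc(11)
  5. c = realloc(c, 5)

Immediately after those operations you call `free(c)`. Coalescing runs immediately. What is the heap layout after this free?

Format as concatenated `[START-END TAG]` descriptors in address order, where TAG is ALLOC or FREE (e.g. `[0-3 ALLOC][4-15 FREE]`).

Op 1: a = malloc(10) -> a = 0; heap: [0-9 ALLOC][10-35 FREE]
Op 2: free(a) -> (freed a); heap: [0-35 FREE]
Op 3: b = malloc(7) -> b = 0; heap: [0-6 ALLOC][7-35 FREE]
Op 4: c = malloc(11) -> c = 7; heap: [0-6 ALLOC][7-17 ALLOC][18-35 FREE]
Op 5: c = realloc(c, 5) -> c = 7; heap: [0-6 ALLOC][7-11 ALLOC][12-35 FREE]
free(c): c = 7 -> block [7-11 ALLOC]; mark free, coalesce with adjacent free neighbors -> [0-6 ALLOC][7-35 FREE]

Answer: [0-6 ALLOC][7-35 FREE]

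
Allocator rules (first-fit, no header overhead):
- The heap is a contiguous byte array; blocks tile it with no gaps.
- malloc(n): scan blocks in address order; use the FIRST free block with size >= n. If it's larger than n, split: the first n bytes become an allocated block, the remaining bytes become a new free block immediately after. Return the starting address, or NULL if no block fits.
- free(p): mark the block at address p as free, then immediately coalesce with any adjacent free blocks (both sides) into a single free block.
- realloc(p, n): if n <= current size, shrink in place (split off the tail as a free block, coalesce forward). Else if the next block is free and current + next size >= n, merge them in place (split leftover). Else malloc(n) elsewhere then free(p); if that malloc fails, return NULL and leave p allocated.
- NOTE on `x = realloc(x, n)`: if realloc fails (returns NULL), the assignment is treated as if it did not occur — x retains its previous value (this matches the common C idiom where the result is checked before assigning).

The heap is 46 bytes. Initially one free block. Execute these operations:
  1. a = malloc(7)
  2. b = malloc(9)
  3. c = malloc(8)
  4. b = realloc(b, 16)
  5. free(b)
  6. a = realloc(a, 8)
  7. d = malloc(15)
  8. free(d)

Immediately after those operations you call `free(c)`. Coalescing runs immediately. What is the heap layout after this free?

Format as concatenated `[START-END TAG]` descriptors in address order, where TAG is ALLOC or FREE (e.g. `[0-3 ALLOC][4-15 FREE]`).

Op 1: a = malloc(7) -> a = 0; heap: [0-6 ALLOC][7-45 FREE]
Op 2: b = malloc(9) -> b = 7; heap: [0-6 ALLOC][7-15 ALLOC][16-45 FREE]
Op 3: c = malloc(8) -> c = 16; heap: [0-6 ALLOC][7-15 ALLOC][16-23 ALLOC][24-45 FREE]
Op 4: b = realloc(b, 16) -> b = 24; heap: [0-6 ALLOC][7-15 FREE][16-23 ALLOC][24-39 ALLOC][40-45 FREE]
Op 5: free(b) -> (freed b); heap: [0-6 ALLOC][7-15 FREE][16-23 ALLOC][24-45 FREE]
Op 6: a = realloc(a, 8) -> a = 0; heap: [0-7 ALLOC][8-15 FREE][16-23 ALLOC][24-45 FREE]
Op 7: d = malloc(15) -> d = 24; heap: [0-7 ALLOC][8-15 FREE][16-23 ALLOC][24-38 ALLOC][39-45 FREE]
Op 8: free(d) -> (freed d); heap: [0-7 ALLOC][8-15 FREE][16-23 ALLOC][24-45 FREE]
free(c): c = 16 -> block [16-23 ALLOC]; mark free, coalesce with adjacent free neighbors -> [0-7 ALLOC][8-45 FREE]

Answer: [0-7 ALLOC][8-45 FREE]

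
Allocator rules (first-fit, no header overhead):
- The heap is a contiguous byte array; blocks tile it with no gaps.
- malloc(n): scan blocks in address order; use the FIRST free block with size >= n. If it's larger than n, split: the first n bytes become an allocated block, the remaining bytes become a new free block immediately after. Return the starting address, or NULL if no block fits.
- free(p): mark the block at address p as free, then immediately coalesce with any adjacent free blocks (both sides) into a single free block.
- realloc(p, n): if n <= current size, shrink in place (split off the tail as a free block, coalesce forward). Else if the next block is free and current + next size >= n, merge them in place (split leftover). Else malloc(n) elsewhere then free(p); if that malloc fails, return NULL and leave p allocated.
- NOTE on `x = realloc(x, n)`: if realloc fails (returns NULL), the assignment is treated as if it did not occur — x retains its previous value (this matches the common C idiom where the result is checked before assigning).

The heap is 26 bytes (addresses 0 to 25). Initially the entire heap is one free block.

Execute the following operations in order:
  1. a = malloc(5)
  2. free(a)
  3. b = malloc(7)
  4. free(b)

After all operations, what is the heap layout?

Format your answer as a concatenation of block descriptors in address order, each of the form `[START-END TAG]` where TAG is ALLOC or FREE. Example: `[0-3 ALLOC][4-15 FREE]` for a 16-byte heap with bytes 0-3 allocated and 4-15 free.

Op 1: a = malloc(5) -> a = 0; heap: [0-4 ALLOC][5-25 FREE]
Op 2: free(a) -> (freed a); heap: [0-25 FREE]
Op 3: b = malloc(7) -> b = 0; heap: [0-6 ALLOC][7-25 FREE]
Op 4: free(b) -> (freed b); heap: [0-25 FREE]

Answer: [0-25 FREE]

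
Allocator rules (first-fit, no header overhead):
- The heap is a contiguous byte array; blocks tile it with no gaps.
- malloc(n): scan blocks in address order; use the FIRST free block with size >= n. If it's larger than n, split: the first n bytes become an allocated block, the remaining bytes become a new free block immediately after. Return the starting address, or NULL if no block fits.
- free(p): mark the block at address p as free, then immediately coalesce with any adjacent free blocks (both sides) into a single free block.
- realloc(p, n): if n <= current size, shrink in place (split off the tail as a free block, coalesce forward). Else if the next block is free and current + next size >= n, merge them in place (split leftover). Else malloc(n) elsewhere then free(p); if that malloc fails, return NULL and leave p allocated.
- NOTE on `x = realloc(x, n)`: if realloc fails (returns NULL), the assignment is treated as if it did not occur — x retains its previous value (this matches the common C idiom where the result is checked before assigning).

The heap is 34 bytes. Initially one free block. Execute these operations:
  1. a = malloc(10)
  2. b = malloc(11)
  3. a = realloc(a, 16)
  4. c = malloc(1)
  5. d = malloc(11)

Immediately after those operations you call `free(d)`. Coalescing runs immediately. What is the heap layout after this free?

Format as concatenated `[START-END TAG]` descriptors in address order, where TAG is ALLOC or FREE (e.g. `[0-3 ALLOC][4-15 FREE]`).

Answer: [0-9 ALLOC][10-20 ALLOC][21-21 ALLOC][22-33 FREE]

Derivation:
Op 1: a = malloc(10) -> a = 0; heap: [0-9 ALLOC][10-33 FREE]
Op 2: b = malloc(11) -> b = 10; heap: [0-9 ALLOC][10-20 ALLOC][21-33 FREE]
Op 3: a = realloc(a, 16) -> NULL (a unchanged); heap: [0-9 ALLOC][10-20 ALLOC][21-33 FREE]
Op 4: c = malloc(1) -> c = 21; heap: [0-9 ALLOC][10-20 ALLOC][21-21 ALLOC][22-33 FREE]
Op 5: d = malloc(11) -> d = 22; heap: [0-9 ALLOC][10-20 ALLOC][21-21 ALLOC][22-32 ALLOC][33-33 FREE]
free(d): d = 22 -> block [22-32 ALLOC]; mark free, coalesce with adjacent free neighbors -> [0-9 ALLOC][10-20 ALLOC][21-21 ALLOC][22-33 FREE]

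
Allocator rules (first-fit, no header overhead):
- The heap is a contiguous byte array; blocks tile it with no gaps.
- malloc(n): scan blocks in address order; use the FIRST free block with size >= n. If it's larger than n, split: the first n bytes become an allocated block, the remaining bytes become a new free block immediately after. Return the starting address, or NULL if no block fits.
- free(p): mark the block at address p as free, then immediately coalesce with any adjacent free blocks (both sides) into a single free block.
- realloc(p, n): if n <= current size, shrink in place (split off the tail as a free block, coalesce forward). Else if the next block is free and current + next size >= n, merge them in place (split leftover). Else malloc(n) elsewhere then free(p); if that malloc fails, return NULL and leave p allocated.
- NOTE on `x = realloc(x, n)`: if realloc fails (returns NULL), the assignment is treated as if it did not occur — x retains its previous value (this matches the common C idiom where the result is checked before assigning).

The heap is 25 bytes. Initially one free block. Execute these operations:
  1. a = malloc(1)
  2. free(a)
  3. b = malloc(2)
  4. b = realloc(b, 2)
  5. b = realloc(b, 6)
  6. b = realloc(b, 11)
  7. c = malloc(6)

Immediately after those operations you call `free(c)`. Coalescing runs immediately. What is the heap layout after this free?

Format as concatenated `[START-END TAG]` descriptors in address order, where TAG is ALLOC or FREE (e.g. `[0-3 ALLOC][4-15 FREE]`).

Answer: [0-10 ALLOC][11-24 FREE]

Derivation:
Op 1: a = malloc(1) -> a = 0; heap: [0-0 ALLOC][1-24 FREE]
Op 2: free(a) -> (freed a); heap: [0-24 FREE]
Op 3: b = malloc(2) -> b = 0; heap: [0-1 ALLOC][2-24 FREE]
Op 4: b = realloc(b, 2) -> b = 0; heap: [0-1 ALLOC][2-24 FREE]
Op 5: b = realloc(b, 6) -> b = 0; heap: [0-5 ALLOC][6-24 FREE]
Op 6: b = realloc(b, 11) -> b = 0; heap: [0-10 ALLOC][11-24 FREE]
Op 7: c = malloc(6) -> c = 11; heap: [0-10 ALLOC][11-16 ALLOC][17-24 FREE]
free(c): c = 11 -> block [11-16 ALLOC]; mark free, coalesce with adjacent free neighbors -> [0-10 ALLOC][11-24 FREE]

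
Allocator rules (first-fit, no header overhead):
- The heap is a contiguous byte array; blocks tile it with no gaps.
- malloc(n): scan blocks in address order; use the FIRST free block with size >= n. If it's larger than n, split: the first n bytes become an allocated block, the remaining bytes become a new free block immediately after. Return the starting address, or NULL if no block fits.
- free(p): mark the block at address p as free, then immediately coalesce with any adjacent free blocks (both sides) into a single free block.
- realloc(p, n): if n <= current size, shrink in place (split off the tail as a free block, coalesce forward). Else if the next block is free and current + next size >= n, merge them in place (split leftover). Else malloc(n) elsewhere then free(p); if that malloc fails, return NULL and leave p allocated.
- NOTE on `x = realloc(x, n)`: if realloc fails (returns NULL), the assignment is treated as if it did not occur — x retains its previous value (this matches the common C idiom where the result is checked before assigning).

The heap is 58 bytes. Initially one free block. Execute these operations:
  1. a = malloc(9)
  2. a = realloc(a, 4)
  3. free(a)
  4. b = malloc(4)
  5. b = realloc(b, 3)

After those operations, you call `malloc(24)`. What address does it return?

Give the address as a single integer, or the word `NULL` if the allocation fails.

Answer: 3

Derivation:
Op 1: a = malloc(9) -> a = 0; heap: [0-8 ALLOC][9-57 FREE]
Op 2: a = realloc(a, 4) -> a = 0; heap: [0-3 ALLOC][4-57 FREE]
Op 3: free(a) -> (freed a); heap: [0-57 FREE]
Op 4: b = malloc(4) -> b = 0; heap: [0-3 ALLOC][4-57 FREE]
Op 5: b = realloc(b, 3) -> b = 0; heap: [0-2 ALLOC][3-57 FREE]
malloc(24): first-fit scan over [0-2 ALLOC][3-57 FREE] -> 3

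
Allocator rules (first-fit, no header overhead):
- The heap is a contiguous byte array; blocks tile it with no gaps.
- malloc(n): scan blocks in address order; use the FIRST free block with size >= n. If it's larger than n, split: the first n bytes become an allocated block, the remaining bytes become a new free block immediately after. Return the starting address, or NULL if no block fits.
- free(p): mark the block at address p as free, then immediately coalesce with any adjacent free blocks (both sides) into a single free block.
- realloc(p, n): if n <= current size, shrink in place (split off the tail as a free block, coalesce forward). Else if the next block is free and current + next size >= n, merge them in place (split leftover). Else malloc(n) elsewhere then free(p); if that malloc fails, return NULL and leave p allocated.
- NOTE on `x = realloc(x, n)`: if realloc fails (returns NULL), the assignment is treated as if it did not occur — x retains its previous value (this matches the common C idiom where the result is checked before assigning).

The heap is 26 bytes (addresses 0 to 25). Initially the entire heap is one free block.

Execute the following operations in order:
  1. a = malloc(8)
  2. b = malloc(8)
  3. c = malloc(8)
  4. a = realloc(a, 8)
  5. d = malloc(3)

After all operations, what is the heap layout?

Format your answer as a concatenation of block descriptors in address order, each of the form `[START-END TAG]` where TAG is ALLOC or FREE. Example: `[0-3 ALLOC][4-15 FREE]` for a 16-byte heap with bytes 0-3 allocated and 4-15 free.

Answer: [0-7 ALLOC][8-15 ALLOC][16-23 ALLOC][24-25 FREE]

Derivation:
Op 1: a = malloc(8) -> a = 0; heap: [0-7 ALLOC][8-25 FREE]
Op 2: b = malloc(8) -> b = 8; heap: [0-7 ALLOC][8-15 ALLOC][16-25 FREE]
Op 3: c = malloc(8) -> c = 16; heap: [0-7 ALLOC][8-15 ALLOC][16-23 ALLOC][24-25 FREE]
Op 4: a = realloc(a, 8) -> a = 0; heap: [0-7 ALLOC][8-15 ALLOC][16-23 ALLOC][24-25 FREE]
Op 5: d = malloc(3) -> d = NULL; heap: [0-7 ALLOC][8-15 ALLOC][16-23 ALLOC][24-25 FREE]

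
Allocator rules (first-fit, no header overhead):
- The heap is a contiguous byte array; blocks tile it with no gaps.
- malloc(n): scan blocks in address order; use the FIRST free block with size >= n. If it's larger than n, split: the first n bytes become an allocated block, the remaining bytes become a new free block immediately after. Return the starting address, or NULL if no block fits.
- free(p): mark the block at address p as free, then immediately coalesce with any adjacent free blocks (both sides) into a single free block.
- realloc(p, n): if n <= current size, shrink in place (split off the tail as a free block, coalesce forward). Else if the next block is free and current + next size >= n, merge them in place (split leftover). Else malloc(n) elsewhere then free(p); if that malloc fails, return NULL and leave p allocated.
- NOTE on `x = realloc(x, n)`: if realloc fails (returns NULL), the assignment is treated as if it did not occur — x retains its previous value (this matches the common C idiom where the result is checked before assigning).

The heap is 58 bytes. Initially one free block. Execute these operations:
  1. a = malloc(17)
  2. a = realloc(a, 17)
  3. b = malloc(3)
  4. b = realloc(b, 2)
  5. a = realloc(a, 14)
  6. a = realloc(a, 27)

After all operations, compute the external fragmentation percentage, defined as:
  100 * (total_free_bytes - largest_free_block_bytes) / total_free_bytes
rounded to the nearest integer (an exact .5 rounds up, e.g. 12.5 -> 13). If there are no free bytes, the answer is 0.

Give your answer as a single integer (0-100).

Op 1: a = malloc(17) -> a = 0; heap: [0-16 ALLOC][17-57 FREE]
Op 2: a = realloc(a, 17) -> a = 0; heap: [0-16 ALLOC][17-57 FREE]
Op 3: b = malloc(3) -> b = 17; heap: [0-16 ALLOC][17-19 ALLOC][20-57 FREE]
Op 4: b = realloc(b, 2) -> b = 17; heap: [0-16 ALLOC][17-18 ALLOC][19-57 FREE]
Op 5: a = realloc(a, 14) -> a = 0; heap: [0-13 ALLOC][14-16 FREE][17-18 ALLOC][19-57 FREE]
Op 6: a = realloc(a, 27) -> a = 19; heap: [0-16 FREE][17-18 ALLOC][19-45 ALLOC][46-57 FREE]
Free blocks: [17 12] total_free=29 largest=17 -> 100*(29-17)/29 = 1200/29 ≈ 41.379 -> rounds to 41

Answer: 41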